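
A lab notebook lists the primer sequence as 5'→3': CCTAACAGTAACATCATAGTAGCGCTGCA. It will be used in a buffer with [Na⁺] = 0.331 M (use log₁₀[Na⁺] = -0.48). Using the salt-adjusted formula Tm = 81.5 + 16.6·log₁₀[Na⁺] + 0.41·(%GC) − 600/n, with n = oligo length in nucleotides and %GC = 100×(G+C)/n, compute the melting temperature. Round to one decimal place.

Length n = 29. A=10, T=6, C=8, G=5
G+C = 13, so %GC = 13/29 × 100 = 44.828%
Salt term: 16.6 × (-0.48) = -7.968
GC term: 0.41 × 44.828 = 18.379; length term: −600/29 = −20.69
Tm = 81.5 + (-7.968) + 18.379 − 20.69 = 71.221 → 71.2°C

71.2°C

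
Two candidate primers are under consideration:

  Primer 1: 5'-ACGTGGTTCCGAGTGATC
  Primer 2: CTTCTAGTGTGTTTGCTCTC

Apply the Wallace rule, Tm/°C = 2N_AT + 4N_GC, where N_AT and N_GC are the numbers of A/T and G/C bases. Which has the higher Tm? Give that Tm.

Primer 1: A+T=8, G+C=10 → Tm = 2(8)+4(10) = 56°C
Primer 2: A+T=11, G+C=9 → Tm = 2(11)+4(9) = 58°C
56°C vs 58°C → primer 2 is higher.

Primer 2, 58°C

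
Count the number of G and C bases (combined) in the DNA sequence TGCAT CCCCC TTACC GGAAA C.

Base counts: C=9, A=5, G=3, T=4
G+C = 3 + 9 = 12

12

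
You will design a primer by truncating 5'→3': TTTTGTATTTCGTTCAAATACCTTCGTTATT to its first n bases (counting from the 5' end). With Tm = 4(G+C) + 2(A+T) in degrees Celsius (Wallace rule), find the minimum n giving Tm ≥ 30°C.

n = 12

First 11 bases: TTTTGTATTTC → Tm = 26°C (< 30°C)
First 12 bases: TTTTGTATTTCG → Tm = 30°C (≥ 30°C)
Since every base adds ≥2°C, Tm only increases with n, so the threshold is first crossed at n = 12.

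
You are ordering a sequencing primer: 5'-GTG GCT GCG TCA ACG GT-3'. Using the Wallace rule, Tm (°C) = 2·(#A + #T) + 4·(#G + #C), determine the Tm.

A=2, C=4, G=7, T=4
AT pairs contribute 6, GC pairs contribute 11.
Tm = 2(6) + 4(11) = 12 + 44 = 56°C

56°C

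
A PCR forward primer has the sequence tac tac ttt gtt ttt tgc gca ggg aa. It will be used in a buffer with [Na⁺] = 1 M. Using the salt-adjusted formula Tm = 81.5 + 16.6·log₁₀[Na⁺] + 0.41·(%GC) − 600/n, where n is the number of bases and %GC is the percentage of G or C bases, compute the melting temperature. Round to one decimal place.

74.2°C

Length n = 26. Base counts: T=11, C=4, A=5, G=6
G+C = 10, so %GC = 10/26 × 100 = 38.462%
Salt term: 16.6 × (0) = 0
GC term: 0.41 × 38.462 = 15.769; length term: −600/26 = −23.077
Tm = 81.5 + (0) + 15.769 − 23.077 = 74.192 → 74.2°C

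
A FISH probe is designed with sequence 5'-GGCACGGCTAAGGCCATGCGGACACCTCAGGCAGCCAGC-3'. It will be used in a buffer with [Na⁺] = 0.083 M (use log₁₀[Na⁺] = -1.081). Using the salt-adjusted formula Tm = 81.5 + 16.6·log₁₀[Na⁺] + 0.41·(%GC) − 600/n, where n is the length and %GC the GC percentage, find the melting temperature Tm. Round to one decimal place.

Length n = 39. Base counts: C=14, G=13, A=9, T=3
G+C = 27, so %GC = 27/39 × 100 = 69.231%
Salt term: 16.6 × (-1.081) = -17.945
GC term: 0.41 × 69.231 = 28.385; length term: −600/39 = −15.385
Tm = 81.5 + (-17.945) + 28.385 − 15.385 = 76.555 → 76.6°C

76.6°C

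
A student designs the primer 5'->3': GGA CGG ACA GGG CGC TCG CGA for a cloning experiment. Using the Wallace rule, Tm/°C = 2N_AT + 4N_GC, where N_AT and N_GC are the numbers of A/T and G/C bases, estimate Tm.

Counting bases: A=4, T=1, G=10, C=6
A+T = 5, G+C = 16
Tm = 2×5 + 4×16 = 74°C

74°C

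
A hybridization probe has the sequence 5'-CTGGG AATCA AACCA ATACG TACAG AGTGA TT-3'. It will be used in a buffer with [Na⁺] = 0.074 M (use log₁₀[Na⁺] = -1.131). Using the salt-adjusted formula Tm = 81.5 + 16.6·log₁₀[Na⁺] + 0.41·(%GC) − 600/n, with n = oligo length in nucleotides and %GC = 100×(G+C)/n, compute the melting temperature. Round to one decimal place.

Length n = 32. Base counts: G=7, T=7, A=12, C=6
G+C = 13, so %GC = 13/32 × 100 = 40.625%
Salt term: 16.6 × (-1.131) = -18.775
GC term: 0.41 × 40.625 = 16.656; length term: −600/32 = −18.75
Tm = 81.5 + (-18.775) + 16.656 − 18.75 = 60.631 → 60.6°C

60.6°C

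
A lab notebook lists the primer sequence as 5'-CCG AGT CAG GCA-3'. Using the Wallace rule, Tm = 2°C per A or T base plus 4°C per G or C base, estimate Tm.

40°C

A=3, G=4, C=4, T=1
AT pairs contribute 4, GC pairs contribute 8.
Tm = 4·8 + 2·4 = 32 + 8 = 40°C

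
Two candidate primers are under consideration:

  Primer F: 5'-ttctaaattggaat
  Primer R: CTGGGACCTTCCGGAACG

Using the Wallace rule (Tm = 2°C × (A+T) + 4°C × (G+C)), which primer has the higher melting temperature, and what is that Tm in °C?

Primer R, 60°C

Primer F: A+T=11, G+C=3 → Tm = 2(11)+4(3) = 34°C
Primer R: A+T=6, G+C=12 → Tm = 2(6)+4(12) = 60°C
34°C vs 60°C → primer R is higher.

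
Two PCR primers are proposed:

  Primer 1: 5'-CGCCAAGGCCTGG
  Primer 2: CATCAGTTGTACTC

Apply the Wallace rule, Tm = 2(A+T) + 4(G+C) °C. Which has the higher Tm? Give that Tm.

Primer 1, 46°C

Primer 1: A+T=3, G+C=10 → Tm = 2(3)+4(10) = 46°C
Primer 2: A+T=8, G+C=6 → Tm = 2(8)+4(6) = 40°C
46°C vs 40°C → primer 1 is higher.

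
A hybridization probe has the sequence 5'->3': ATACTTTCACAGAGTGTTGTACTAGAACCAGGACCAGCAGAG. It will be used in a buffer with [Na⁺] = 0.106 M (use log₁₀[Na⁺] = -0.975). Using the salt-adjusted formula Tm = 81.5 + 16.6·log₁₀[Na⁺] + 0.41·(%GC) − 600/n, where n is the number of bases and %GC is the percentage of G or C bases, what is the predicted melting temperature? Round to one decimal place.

Length n = 42. Scanning the sequence gives A=14, G=10, C=9, T=9.
G+C = 19, so %GC = 19/42 × 100 = 45.238%
Salt term: 16.6 × (-0.975) = -16.185
GC term: 0.41 × 45.238 = 18.548; length term: −600/42 = −14.286
Tm = 81.5 + (-16.185) + 18.548 − 14.286 = 69.577 → 69.6°C

69.6°C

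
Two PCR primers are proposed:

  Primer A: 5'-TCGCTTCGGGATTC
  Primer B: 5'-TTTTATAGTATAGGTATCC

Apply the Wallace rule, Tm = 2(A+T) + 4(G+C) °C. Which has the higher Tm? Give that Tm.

Primer B, 48°C

Primer A: A+T=6, G+C=8 → Tm = 2(6)+4(8) = 44°C
Primer B: A+T=14, G+C=5 → Tm = 2(14)+4(5) = 48°C
44°C vs 48°C → primer B is higher.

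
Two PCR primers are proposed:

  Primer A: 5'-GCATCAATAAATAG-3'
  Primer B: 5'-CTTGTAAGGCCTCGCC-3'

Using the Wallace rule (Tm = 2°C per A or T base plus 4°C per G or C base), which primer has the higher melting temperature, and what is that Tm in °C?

Primer B, 52°C

Primer A: A+T=10, G+C=4 → Tm = 2(10)+4(4) = 36°C
Primer B: A+T=6, G+C=10 → Tm = 2(6)+4(10) = 52°C
36°C vs 52°C → primer B is higher.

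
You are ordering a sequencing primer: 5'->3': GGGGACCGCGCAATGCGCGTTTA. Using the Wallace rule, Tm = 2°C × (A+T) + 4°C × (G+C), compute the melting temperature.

76°C

Counting bases: T=4, A=4, G=9, C=6
AT pairs contribute 8, GC pairs contribute 15.
Tm = 2(8) + 4(15) = 16 + 60 = 76°C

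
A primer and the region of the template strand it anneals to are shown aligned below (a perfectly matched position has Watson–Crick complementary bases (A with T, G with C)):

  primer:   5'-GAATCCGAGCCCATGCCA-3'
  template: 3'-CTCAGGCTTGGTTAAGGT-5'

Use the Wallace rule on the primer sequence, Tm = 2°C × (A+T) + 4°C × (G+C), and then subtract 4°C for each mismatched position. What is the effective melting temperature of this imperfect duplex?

Primer base counts: A=5, T=2, G=4, C=7 → A+T=7, G+C=11
Perfect-match Tm = 2(7) + 4(11) = 14 + 44 = 58°C
Mismatches (positions where the bases are not complementary): 4 (at positions 3, 9, 12, 15)
Effective Tm = 58 − 4×4 = 58 − 16 = 42°C

42°C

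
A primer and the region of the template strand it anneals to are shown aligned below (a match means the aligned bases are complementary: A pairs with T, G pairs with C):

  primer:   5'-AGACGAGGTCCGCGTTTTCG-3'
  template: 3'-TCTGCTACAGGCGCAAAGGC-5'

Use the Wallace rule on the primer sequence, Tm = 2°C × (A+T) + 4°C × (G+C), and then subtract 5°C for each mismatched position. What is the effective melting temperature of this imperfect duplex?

Primer base counts: A=3, T=5, G=7, C=5 → A+T=8, G+C=12
Perfect-match Tm = 2(8) + 4(12) = 16 + 48 = 64°C
Mismatches (positions where the bases are not complementary): 2 (at positions 7, 18)
Effective Tm = 64 − 2×5 = 64 − 10 = 54°C

54°C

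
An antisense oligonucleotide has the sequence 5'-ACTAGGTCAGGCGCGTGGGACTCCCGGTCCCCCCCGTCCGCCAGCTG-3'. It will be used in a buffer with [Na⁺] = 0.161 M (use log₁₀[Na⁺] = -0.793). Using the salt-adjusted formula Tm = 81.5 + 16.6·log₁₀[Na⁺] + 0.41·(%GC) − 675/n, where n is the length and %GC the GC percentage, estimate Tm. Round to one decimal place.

Length n = 47. Scanning the sequence gives T=7, A=5, C=20, G=15.
G+C = 35, so %GC = 35/47 × 100 = 74.468%
Salt term: 16.6 × (-0.793) = -13.164
GC term: 0.41 × 74.468 = 30.532; length term: −675/47 = −14.362
Tm = 81.5 + (-13.164) + 30.532 − 14.362 = 84.506 → 84.5°C

84.5°C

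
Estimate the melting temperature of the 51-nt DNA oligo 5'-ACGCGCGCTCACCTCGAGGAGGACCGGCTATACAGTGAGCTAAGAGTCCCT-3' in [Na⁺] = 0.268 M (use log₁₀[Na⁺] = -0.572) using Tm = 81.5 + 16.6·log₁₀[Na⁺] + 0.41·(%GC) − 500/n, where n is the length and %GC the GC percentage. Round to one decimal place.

87.1°C

Length n = 51. Scanning the sequence gives G=15, A=12, T=8, C=16.
G+C = 31, so %GC = 31/51 × 100 = 60.784%
Salt term: 16.6 × (-0.572) = -9.495
GC term: 0.41 × 60.784 = 24.921; length term: −500/51 = −9.804
Tm = 81.5 + (-9.495) + 24.921 − 9.804 = 87.122 → 87.1°C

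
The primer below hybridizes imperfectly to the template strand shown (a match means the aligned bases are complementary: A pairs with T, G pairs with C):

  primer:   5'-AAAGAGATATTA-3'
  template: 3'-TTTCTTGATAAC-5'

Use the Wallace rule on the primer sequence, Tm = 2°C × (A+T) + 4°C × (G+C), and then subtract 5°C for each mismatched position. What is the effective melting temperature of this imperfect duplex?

13°C

Primer base counts: A=7, T=3, G=2, C=0 → A+T=10, G+C=2
Perfect-match Tm = 2(10) + 4(2) = 20 + 8 = 28°C
Mismatches (positions where the bases are not complementary): 3 (at positions 6, 7, 12)
Effective Tm = 28 − 3×5 = 28 − 15 = 13°C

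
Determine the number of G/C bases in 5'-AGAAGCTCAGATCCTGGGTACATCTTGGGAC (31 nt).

Counting bases: A=8, C=7, G=9, T=7
G+C = 9 + 7 = 16

16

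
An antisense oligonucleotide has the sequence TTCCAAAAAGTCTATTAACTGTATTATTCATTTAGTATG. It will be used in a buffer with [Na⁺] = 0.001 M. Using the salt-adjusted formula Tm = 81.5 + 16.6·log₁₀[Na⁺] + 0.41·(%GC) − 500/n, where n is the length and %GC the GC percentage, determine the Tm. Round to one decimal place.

Length n = 39. Base counts: A=13, G=4, C=5, T=17
G+C = 9, so %GC = 9/39 × 100 = 23.077%
Salt term: 16.6 × (-3) = -49.8
GC term: 0.41 × 23.077 = 9.462; length term: −500/39 = −12.821
Tm = 81.5 + (-49.8) + 9.462 − 12.821 = 28.341 → 28.3°C

28.3°C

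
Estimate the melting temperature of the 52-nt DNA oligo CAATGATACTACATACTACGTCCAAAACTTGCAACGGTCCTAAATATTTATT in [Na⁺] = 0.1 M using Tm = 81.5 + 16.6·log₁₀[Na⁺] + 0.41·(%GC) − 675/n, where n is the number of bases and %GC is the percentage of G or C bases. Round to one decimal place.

65.3°C

Length n = 52. Counting bases: T=16, G=5, C=12, A=19
G+C = 17, so %GC = 17/52 × 100 = 32.692%
Salt term: 16.6 × (-1) = -16.6
GC term: 0.41 × 32.692 = 13.404; length term: −675/52 = −12.981
Tm = 81.5 + (-16.6) + 13.404 − 12.981 = 65.323 → 65.3°C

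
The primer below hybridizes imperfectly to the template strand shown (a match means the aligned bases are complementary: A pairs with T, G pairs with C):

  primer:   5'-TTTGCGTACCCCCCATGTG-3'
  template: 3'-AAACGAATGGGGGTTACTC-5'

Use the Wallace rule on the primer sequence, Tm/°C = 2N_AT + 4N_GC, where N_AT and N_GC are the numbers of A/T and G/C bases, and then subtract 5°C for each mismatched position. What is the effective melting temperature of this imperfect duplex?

45°C

Primer base counts: A=2, T=6, G=4, C=7 → A+T=8, G+C=11
Perfect-match Tm = 2(8) + 4(11) = 16 + 44 = 60°C
Mismatches (positions where the bases are not complementary): 3 (at positions 6, 14, 18)
Effective Tm = 60 − 3×5 = 60 − 15 = 45°C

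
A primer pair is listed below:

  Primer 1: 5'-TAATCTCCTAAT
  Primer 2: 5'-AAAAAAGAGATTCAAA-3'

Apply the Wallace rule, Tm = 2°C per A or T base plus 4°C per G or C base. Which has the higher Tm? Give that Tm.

Primer 1: A+T=9, G+C=3 → Tm = 2(9)+4(3) = 30°C
Primer 2: A+T=13, G+C=3 → Tm = 2(13)+4(3) = 38°C
30°C vs 38°C → primer 2 is higher.

Primer 2, 38°C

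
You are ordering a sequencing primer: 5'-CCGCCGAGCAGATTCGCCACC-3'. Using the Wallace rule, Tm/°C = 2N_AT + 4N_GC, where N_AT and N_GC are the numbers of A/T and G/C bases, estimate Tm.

72°C

Base counts: C=10, G=5, T=2, A=4
So N_AT = 6 and N_GC = 15.
Tm = 4·15 + 2·6 = 60 + 12 = 72°C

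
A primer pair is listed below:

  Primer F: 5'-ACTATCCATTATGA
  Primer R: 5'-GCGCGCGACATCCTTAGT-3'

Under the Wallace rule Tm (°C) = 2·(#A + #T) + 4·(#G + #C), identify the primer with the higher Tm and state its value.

Primer F: A+T=10, G+C=4 → Tm = 2(10)+4(4) = 36°C
Primer R: A+T=7, G+C=11 → Tm = 2(7)+4(11) = 58°C
36°C vs 58°C → primer R is higher.

Primer R, 58°C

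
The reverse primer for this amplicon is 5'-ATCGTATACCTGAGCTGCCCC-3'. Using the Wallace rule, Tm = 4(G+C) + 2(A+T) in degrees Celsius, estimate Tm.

66°C

Scanning the sequence gives G=4, C=8, T=5, A=4.
So N_AT = 9 and N_GC = 12.
Tm = 4·12 + 2·9 = 48 + 18 = 66°C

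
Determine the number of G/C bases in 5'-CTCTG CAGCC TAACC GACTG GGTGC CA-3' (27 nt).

G=7, A=5, C=10, T=5
Total G or C: 7 + 10 = 17

17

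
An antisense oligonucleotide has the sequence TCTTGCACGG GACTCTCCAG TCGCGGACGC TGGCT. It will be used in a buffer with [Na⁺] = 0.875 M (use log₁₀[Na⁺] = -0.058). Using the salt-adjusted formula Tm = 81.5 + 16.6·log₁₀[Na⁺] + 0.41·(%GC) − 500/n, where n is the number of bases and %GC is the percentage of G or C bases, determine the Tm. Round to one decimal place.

Length n = 35. Scanning the sequence gives G=11, A=4, C=12, T=8.
G+C = 23, so %GC = 23/35 × 100 = 65.714%
Salt term: 16.6 × (-0.058) = -0.963
GC term: 0.41 × 65.714 = 26.943; length term: −500/35 = −14.286
Tm = 81.5 + (-0.963) + 26.943 − 14.286 = 93.194 → 93.2°C

93.2°C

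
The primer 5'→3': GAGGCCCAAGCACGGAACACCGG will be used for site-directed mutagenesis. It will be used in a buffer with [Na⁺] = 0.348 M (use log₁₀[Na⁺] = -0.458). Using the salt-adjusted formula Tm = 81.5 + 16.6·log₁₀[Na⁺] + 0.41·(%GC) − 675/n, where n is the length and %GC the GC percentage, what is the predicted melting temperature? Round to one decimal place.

73.1°C

Length n = 23. Base counts: T=0, C=8, A=7, G=8
G+C = 16, so %GC = 16/23 × 100 = 69.565%
Salt term: 16.6 × (-0.458) = -7.603
GC term: 0.41 × 69.565 = 28.522; length term: −675/23 = −29.348
Tm = 81.5 + (-7.603) + 28.522 − 29.348 = 73.071 → 73.1°C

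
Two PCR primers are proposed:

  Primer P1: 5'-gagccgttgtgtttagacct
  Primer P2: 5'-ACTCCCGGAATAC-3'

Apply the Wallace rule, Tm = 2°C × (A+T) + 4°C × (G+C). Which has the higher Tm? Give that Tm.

Primer P1, 60°C

Primer P1: A+T=10, G+C=10 → Tm = 2(10)+4(10) = 60°C
Primer P2: A+T=6, G+C=7 → Tm = 2(6)+4(7) = 40°C
60°C vs 40°C → primer P1 is higher.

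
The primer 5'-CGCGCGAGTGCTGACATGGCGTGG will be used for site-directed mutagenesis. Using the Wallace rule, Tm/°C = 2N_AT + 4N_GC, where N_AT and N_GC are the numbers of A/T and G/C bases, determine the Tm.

Counting bases: G=11, T=4, A=3, C=6
AT pairs contribute 7, GC pairs contribute 17.
Tm = 2(7) + 4(17) = 14 + 68 = 82°C

82°C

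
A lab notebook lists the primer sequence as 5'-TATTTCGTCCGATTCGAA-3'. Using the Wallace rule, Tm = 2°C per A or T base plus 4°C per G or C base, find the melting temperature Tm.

50°C

T=7, A=4, G=3, C=4
A+T = 11, G+C = 7
Tm = 4·7 + 2·11 = 28 + 22 = 50°C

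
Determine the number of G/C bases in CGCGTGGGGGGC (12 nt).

A=0, T=1, G=8, C=3
G+C = 8 + 3 = 11

11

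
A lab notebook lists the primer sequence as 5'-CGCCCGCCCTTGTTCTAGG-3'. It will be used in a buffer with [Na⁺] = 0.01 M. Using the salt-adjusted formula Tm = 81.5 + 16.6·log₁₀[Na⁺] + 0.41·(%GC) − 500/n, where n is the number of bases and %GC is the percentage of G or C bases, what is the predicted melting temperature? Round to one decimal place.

50.0°C

Length n = 19. C=8, T=5, A=1, G=5
G+C = 13, so %GC = 13/19 × 100 = 68.421%
Salt term: 16.6 × (-2) = -33.2
GC term: 0.41 × 68.421 = 28.053; length term: −500/19 = −26.316
Tm = 81.5 + (-33.2) + 28.053 − 26.316 = 50.037 → 50.0°C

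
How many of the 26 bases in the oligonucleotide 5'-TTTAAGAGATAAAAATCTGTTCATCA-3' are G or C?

A=11, C=3, G=3, T=9
Total G or C: 3 + 3 = 6

6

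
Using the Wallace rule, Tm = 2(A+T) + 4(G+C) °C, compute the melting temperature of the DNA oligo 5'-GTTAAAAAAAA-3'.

Scanning the sequence gives T=2, C=0, A=8, G=1.
So N_AT = 10 and N_GC = 1.
Tm = 4·1 + 2·10 = 4 + 20 = 24°C

24°C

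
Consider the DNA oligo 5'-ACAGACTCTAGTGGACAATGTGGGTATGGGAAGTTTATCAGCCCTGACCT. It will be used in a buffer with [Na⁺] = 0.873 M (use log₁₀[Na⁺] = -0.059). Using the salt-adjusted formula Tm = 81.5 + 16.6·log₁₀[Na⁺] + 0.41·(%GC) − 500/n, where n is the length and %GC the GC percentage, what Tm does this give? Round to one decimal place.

90.2°C

Length n = 50. Scanning the sequence gives G=14, T=13, C=10, A=13.
G+C = 24, so %GC = 24/50 × 100 = 48%
Salt term: 16.6 × (-0.059) = -0.979
GC term: 0.41 × 48 = 19.68; length term: −500/50 = −10
Tm = 81.5 + (-0.979) + 19.68 − 10 = 90.201 → 90.2°C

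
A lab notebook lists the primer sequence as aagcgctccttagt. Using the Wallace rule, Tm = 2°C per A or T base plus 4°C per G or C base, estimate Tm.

Base counts: T=4, A=3, G=3, C=4
AT pairs contribute 7, GC pairs contribute 7.
Tm = 4·7 + 2·7 = 28 + 14 = 42°C

42°C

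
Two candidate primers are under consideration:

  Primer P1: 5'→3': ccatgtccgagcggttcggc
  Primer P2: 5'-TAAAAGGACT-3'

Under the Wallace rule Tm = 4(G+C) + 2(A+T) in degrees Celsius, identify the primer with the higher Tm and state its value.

Primer P1: A+T=6, G+C=14 → Tm = 2(6)+4(14) = 68°C
Primer P2: A+T=7, G+C=3 → Tm = 2(7)+4(3) = 26°C
68°C vs 26°C → primer P1 is higher.

Primer P1, 68°C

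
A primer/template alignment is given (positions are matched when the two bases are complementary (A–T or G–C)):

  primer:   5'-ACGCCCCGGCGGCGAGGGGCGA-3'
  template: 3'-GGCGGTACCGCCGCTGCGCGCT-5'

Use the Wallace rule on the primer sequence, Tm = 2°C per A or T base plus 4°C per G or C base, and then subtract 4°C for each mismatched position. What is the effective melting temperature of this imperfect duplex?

Primer base counts: A=3, T=0, G=11, C=8 → A+T=3, G+C=19
Perfect-match Tm = 2(3) + 4(19) = 6 + 76 = 82°C
Mismatches (positions where the bases are not complementary): 5 (at positions 1, 6, 7, 16, 18)
Effective Tm = 82 − 5×4 = 82 − 20 = 62°C

62°C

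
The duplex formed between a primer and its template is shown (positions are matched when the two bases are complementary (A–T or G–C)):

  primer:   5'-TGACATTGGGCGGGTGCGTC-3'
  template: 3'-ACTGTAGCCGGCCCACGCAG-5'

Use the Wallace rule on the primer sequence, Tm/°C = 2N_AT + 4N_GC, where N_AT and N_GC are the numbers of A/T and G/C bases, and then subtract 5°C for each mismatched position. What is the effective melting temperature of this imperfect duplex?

Primer base counts: A=2, T=5, G=9, C=4 → A+T=7, G+C=13
Perfect-match Tm = 2(7) + 4(13) = 14 + 52 = 66°C
Mismatches (positions where the bases are not complementary): 2 (at positions 7, 10)
Effective Tm = 66 − 2×5 = 66 − 10 = 56°C

56°C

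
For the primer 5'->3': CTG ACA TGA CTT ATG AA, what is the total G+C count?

Counting bases: C=3, A=6, G=3, T=5
G+C = 3 + 3 = 6

6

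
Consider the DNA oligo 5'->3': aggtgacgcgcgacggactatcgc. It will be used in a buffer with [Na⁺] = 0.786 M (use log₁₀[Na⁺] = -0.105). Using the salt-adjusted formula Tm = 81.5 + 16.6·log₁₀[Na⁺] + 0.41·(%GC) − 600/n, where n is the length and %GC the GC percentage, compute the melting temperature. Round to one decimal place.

82.1°C

Length n = 24. Counting bases: C=7, T=3, A=5, G=9
G+C = 16, so %GC = 16/24 × 100 = 66.667%
Salt term: 16.6 × (-0.105) = -1.743
GC term: 0.41 × 66.667 = 27.333; length term: −600/24 = −25
Tm = 81.5 + (-1.743) + 27.333 − 25 = 82.09 → 82.1°C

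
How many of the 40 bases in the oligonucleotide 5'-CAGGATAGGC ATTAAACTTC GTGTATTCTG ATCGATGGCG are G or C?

18

Counting bases: G=11, A=10, C=7, T=12
G+C = 11 + 7 = 18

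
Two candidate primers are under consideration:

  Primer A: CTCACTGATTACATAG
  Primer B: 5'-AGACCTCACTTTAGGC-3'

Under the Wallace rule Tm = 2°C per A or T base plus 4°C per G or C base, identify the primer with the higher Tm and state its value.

Primer A: A+T=10, G+C=6 → Tm = 2(10)+4(6) = 44°C
Primer B: A+T=8, G+C=8 → Tm = 2(8)+4(8) = 48°C
44°C vs 48°C → primer B is higher.

Primer B, 48°C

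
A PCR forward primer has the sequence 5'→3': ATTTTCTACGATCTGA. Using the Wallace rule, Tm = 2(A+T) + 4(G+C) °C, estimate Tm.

Base counts: A=4, C=3, G=2, T=7
So N_AT = 11 and N_GC = 5.
Tm = 4·5 + 2·11 = 20 + 22 = 42°C

42°C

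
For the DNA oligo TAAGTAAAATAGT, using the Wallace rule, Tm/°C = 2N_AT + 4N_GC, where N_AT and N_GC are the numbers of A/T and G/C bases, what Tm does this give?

30°C

Scanning the sequence gives T=4, A=7, C=0, G=2.
AT pairs contribute 11, GC pairs contribute 2.
Tm = 2(11) + 4(2) = 22 + 8 = 30°C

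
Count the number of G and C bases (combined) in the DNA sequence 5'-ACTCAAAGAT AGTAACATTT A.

Counting bases: G=2, C=3, T=6, A=10
Total G or C: 2 + 3 = 5

5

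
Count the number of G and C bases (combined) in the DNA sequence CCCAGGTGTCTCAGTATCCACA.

12

Scanning the sequence gives T=5, G=4, C=8, A=5.
G+C = 4 + 8 = 12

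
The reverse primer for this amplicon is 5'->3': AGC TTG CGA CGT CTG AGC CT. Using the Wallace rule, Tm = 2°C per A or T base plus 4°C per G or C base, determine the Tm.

64°C

Counting bases: T=5, G=6, A=3, C=6
AT pairs contribute 8, GC pairs contribute 12.
Tm = 4·12 + 2·8 = 48 + 16 = 64°C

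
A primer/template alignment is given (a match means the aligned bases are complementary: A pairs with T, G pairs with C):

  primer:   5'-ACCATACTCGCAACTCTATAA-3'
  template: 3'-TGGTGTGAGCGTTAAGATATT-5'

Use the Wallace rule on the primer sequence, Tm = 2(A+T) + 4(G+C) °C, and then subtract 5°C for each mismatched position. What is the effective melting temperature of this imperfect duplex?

Primer base counts: A=8, T=5, G=1, C=7 → A+T=13, G+C=8
Perfect-match Tm = 2(13) + 4(8) = 26 + 32 = 58°C
Mismatches (positions where the bases are not complementary): 2 (at positions 5, 14)
Effective Tm = 58 − 2×5 = 58 − 10 = 48°C

48°C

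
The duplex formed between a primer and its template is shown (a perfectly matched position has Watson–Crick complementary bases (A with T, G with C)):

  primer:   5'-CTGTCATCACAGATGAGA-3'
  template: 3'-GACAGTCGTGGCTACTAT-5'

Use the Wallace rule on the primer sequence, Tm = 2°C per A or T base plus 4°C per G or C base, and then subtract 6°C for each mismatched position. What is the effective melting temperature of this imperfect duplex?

34°C

Primer base counts: A=6, T=4, G=4, C=4 → A+T=10, G+C=8
Perfect-match Tm = 2(10) + 4(8) = 20 + 32 = 52°C
Mismatches (positions where the bases are not complementary): 3 (at positions 7, 11, 17)
Effective Tm = 52 − 3×6 = 52 − 18 = 34°C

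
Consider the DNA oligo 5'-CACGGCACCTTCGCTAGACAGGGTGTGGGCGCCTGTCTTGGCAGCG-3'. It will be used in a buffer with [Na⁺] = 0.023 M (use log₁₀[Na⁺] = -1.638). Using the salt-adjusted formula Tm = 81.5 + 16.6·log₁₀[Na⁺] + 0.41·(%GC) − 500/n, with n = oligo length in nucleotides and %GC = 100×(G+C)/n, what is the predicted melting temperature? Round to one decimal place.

Length n = 46. Counting bases: A=6, C=14, T=9, G=17
G+C = 31, so %GC = 31/46 × 100 = 67.391%
Salt term: 16.6 × (-1.638) = -27.191
GC term: 0.41 × 67.391 = 27.63; length term: −500/46 = −10.87
Tm = 81.5 + (-27.191) + 27.63 − 10.87 = 71.069 → 71.1°C

71.1°C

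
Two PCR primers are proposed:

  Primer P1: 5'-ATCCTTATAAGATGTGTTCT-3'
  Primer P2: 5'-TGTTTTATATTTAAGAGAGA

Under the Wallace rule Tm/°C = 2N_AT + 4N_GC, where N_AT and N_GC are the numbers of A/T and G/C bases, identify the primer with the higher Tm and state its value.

Primer P1, 52°C

Primer P1: A+T=14, G+C=6 → Tm = 2(14)+4(6) = 52°C
Primer P2: A+T=16, G+C=4 → Tm = 2(16)+4(4) = 48°C
52°C vs 48°C → primer P1 is higher.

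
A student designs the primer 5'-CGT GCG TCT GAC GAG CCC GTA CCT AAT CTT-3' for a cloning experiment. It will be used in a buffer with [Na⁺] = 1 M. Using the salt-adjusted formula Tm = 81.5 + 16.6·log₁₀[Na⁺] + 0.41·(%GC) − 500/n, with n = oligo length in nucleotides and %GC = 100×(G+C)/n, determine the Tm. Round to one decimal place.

88.1°C

Length n = 30. T=8, A=5, G=7, C=10
G+C = 17, so %GC = 17/30 × 100 = 56.667%
Salt term: 16.6 × (0) = 0
GC term: 0.41 × 56.667 = 23.233; length term: −500/30 = −16.667
Tm = 81.5 + (0) + 23.233 − 16.667 = 88.066 → 88.1°C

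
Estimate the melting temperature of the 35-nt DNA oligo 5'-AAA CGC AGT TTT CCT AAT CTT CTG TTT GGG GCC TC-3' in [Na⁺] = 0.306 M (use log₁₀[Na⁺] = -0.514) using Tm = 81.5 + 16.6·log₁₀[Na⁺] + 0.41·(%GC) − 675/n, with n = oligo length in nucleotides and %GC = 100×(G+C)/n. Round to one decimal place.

Length n = 35. Base counts: T=13, A=6, G=7, C=9
G+C = 16, so %GC = 16/35 × 100 = 45.714%
Salt term: 16.6 × (-0.514) = -8.532
GC term: 0.41 × 45.714 = 18.743; length term: −675/35 = −19.286
Tm = 81.5 + (-8.532) + 18.743 − 19.286 = 72.425 → 72.4°C

72.4°C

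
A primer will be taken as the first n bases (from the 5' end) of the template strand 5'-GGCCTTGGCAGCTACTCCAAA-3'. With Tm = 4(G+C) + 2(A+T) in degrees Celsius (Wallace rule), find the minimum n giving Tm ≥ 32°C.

n = 9

First 8 bases: GGCCTTGG → Tm = 28°C (< 32°C)
First 9 bases: GGCCTTGGC → Tm = 32°C (≥ 32°C)
Each additional base adds 2°C (A/T) or 4°C (G/C), so Tm is non-decreasing in n; n = 9 is the first length to reach 32°C.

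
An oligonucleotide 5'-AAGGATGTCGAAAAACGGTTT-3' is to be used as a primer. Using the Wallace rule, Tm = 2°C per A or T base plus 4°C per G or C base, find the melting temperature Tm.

Base counts: G=6, A=8, T=5, C=2
So N_AT = 13 and N_GC = 8.
Tm = 4·8 + 2·13 = 32 + 26 = 58°C

58°C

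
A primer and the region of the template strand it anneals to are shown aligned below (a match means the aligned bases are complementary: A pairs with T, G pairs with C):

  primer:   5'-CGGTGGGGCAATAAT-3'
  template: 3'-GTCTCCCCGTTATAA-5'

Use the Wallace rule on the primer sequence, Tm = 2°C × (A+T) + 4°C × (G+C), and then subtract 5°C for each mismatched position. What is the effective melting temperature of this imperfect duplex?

31°C

Primer base counts: A=4, T=3, G=6, C=2 → A+T=7, G+C=8
Perfect-match Tm = 2(7) + 4(8) = 14 + 32 = 46°C
Mismatches (positions where the bases are not complementary): 3 (at positions 2, 4, 14)
Effective Tm = 46 − 3×5 = 46 − 15 = 31°C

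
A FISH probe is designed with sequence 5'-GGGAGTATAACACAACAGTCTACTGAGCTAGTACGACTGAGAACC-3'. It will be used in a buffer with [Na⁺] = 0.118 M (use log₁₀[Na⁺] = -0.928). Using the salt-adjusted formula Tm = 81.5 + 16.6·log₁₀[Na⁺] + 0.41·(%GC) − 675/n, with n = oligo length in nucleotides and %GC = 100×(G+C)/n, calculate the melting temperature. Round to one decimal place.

70.2°C

Length n = 45. Counting bases: G=11, A=16, C=10, T=8
G+C = 21, so %GC = 21/45 × 100 = 46.667%
Salt term: 16.6 × (-0.928) = -15.405
GC term: 0.41 × 46.667 = 19.133; length term: −675/45 = −15
Tm = 81.5 + (-15.405) + 19.133 − 15 = 70.228 → 70.2°C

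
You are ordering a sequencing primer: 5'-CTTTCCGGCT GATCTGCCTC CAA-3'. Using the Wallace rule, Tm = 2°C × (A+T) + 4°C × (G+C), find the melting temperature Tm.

Scanning the sequence gives A=3, T=7, C=9, G=4.
So N_AT = 10 and N_GC = 13.
Tm = 4·13 + 2·10 = 52 + 20 = 72°C

72°C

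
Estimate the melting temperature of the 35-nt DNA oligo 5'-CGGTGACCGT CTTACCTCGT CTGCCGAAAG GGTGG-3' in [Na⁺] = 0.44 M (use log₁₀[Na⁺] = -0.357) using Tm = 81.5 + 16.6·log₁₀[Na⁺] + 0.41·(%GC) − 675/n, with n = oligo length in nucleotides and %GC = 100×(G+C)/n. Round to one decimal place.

82.1°C

Length n = 35. T=8, G=12, A=5, C=10
G+C = 22, so %GC = 22/35 × 100 = 62.857%
Salt term: 16.6 × (-0.357) = -5.926
GC term: 0.41 × 62.857 = 25.771; length term: −675/35 = −19.286
Tm = 81.5 + (-5.926) + 25.771 − 19.286 = 82.059 → 82.1°C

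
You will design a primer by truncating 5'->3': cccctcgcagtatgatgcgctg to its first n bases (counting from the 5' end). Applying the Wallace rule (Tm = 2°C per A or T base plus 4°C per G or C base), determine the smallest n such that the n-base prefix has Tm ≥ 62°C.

n = 19

First 18 bases: CCCCTCGCAGTATGATGC → Tm = 58°C (< 62°C)
First 19 bases: CCCCTCGCAGTATGATGCG → Tm = 62°C (≥ 62°C)
Each additional base adds 2°C (A/T) or 4°C (G/C), so Tm is non-decreasing in n; n = 19 is the first length to reach 62°C.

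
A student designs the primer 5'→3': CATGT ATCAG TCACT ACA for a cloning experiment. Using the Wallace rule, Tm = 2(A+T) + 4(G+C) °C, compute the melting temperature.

50°C

Scanning the sequence gives G=2, T=5, A=6, C=5.
AT pairs contribute 11, GC pairs contribute 7.
Tm = 4·7 + 2·11 = 28 + 22 = 50°C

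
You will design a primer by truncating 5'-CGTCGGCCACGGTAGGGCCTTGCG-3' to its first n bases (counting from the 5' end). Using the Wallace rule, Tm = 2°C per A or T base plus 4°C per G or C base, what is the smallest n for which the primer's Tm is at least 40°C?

n = 11

First 10 bases: CGTCGGCCAC → Tm = 36°C (< 40°C)
First 11 bases: CGTCGGCCACG → Tm = 40°C (≥ 40°C)
Each additional base adds 2°C (A/T) or 4°C (G/C), so Tm is non-decreasing in n; n = 11 is the first length to reach 40°C.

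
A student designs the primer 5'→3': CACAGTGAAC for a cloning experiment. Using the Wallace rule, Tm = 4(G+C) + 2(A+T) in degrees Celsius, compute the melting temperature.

30°C

Base counts: C=3, G=2, T=1, A=4
A+T = 5, G+C = 5
Tm = 4·5 + 2·5 = 20 + 10 = 30°C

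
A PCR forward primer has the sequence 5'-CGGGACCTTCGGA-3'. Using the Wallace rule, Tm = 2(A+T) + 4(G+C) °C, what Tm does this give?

44°C

Base counts: C=4, A=2, T=2, G=5
AT pairs contribute 4, GC pairs contribute 9.
Tm = 4·9 + 2·4 = 36 + 8 = 44°C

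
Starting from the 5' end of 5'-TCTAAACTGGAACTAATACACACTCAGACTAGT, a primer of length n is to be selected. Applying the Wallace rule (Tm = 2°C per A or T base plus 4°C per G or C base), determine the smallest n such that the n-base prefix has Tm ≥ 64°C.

First 23 bases: TCTAAACTGGAACTAATACACAC → Tm = 62°C (< 64°C)
First 24 bases: TCTAAACTGGAACTAATACACACT → Tm = 64°C (≥ 64°C)
Since every base adds ≥2°C, Tm only increases with n, so the threshold is first crossed at n = 24.

n = 24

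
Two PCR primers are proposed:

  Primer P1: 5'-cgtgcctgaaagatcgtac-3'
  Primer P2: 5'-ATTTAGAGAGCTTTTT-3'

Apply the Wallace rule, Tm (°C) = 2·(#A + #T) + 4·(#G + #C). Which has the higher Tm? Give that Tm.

Primer P1, 58°C

Primer P1: A+T=9, G+C=10 → Tm = 2(9)+4(10) = 58°C
Primer P2: A+T=12, G+C=4 → Tm = 2(12)+4(4) = 40°C
58°C vs 40°C → primer P1 is higher.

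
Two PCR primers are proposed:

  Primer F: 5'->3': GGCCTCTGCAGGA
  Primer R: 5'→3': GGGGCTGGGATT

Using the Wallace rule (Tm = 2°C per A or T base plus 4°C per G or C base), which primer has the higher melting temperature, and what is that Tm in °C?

Primer F, 44°C

Primer F: A+T=4, G+C=9 → Tm = 2(4)+4(9) = 44°C
Primer R: A+T=4, G+C=8 → Tm = 2(4)+4(8) = 40°C
44°C vs 40°C → primer F is higher.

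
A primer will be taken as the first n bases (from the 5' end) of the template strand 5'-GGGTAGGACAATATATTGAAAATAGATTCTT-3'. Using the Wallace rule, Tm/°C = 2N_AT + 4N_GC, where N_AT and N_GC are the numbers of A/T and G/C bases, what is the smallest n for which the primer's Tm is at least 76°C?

n = 29

First 28 bases: GGGTAGGACAATATATTGAAAATAGATT → Tm = 72°C (< 76°C)
First 29 bases: GGGTAGGACAATATATTGAAAATAGATTC → Tm = 76°C (≥ 76°C)
Each additional base adds 2°C (A/T) or 4°C (G/C), so Tm is non-decreasing in n; n = 29 is the first length to reach 76°C.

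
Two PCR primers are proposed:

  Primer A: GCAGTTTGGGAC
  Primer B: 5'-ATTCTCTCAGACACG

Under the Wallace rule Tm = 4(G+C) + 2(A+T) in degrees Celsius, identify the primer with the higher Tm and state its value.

Primer B, 44°C

Primer A: A+T=5, G+C=7 → Tm = 2(5)+4(7) = 38°C
Primer B: A+T=8, G+C=7 → Tm = 2(8)+4(7) = 44°C
38°C vs 44°C → primer B is higher.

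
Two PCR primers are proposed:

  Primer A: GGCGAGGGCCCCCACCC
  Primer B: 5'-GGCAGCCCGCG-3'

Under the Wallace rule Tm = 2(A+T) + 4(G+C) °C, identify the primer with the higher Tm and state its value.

Primer A, 64°C

Primer A: A+T=2, G+C=15 → Tm = 2(2)+4(15) = 64°C
Primer B: A+T=1, G+C=10 → Tm = 2(1)+4(10) = 42°C
64°C vs 42°C → primer A is higher.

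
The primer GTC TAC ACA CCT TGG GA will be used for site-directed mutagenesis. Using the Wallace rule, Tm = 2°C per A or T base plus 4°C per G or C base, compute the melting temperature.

Scanning the sequence gives C=5, G=4, A=4, T=4.
AT pairs contribute 8, GC pairs contribute 9.
Tm = 4·9 + 2·8 = 36 + 16 = 52°C

52°C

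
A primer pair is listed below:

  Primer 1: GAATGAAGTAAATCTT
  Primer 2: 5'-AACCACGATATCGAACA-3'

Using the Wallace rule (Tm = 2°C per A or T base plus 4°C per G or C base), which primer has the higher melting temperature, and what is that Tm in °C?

Primer 2, 48°C

Primer 1: A+T=12, G+C=4 → Tm = 2(12)+4(4) = 40°C
Primer 2: A+T=10, G+C=7 → Tm = 2(10)+4(7) = 48°C
40°C vs 48°C → primer 2 is higher.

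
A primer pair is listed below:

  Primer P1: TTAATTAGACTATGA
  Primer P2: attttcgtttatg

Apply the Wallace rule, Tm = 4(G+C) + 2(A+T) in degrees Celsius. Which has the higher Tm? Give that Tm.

Primer P1, 36°C

Primer P1: A+T=12, G+C=3 → Tm = 2(12)+4(3) = 36°C
Primer P2: A+T=10, G+C=3 → Tm = 2(10)+4(3) = 32°C
36°C vs 32°C → primer P1 is higher.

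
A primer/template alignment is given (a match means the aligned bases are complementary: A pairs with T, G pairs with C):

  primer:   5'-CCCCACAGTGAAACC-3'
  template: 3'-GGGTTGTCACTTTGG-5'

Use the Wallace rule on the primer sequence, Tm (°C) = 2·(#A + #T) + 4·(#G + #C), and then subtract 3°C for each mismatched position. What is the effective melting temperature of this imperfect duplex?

Primer base counts: A=5, T=1, G=2, C=7 → A+T=6, G+C=9
Perfect-match Tm = 2(6) + 4(9) = 12 + 36 = 48°C
Mismatches (positions where the bases are not complementary): 1 (at position 4)
Effective Tm = 48 − 1×3 = 48 − 3 = 45°C

45°C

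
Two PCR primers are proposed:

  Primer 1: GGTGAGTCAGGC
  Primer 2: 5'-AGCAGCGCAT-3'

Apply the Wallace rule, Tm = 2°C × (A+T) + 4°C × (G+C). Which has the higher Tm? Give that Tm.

Primer 1: A+T=4, G+C=8 → Tm = 2(4)+4(8) = 40°C
Primer 2: A+T=4, G+C=6 → Tm = 2(4)+4(6) = 32°C
40°C vs 32°C → primer 1 is higher.

Primer 1, 40°C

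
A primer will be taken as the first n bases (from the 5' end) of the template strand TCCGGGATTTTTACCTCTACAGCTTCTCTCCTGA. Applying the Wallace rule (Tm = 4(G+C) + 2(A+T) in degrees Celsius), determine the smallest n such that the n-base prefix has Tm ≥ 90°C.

n = 31

First 30 bases: TCCGGGATTTTTACCTCTACAGCTTCTCTC → Tm = 88°C (< 90°C)
First 31 bases: TCCGGGATTTTTACCTCTACAGCTTCTCTCC → Tm = 92°C (≥ 90°C)
Since every base adds ≥2°C, Tm only increases with n, so the threshold is first crossed at n = 31.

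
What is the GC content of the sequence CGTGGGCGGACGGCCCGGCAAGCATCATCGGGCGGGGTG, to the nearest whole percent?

Base counts: G=19, A=5, C=11, T=4
G+C = 19 + 11 = 30 out of 39 bases
%GC = 30/39 × 100 = 76.92% ≈ 77%

77%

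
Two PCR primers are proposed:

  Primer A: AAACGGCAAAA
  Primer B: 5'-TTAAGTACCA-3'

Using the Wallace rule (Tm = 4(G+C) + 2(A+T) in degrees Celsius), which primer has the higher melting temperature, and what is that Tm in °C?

Primer A: A+T=7, G+C=4 → Tm = 2(7)+4(4) = 30°C
Primer B: A+T=7, G+C=3 → Tm = 2(7)+4(3) = 26°C
30°C vs 26°C → primer A is higher.

Primer A, 30°C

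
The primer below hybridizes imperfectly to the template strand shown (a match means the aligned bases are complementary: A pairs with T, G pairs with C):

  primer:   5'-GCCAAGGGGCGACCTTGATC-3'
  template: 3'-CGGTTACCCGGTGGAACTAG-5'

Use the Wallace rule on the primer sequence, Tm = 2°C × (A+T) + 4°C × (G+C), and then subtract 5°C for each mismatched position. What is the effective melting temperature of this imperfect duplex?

Primer base counts: A=4, T=3, G=7, C=6 → A+T=7, G+C=13
Perfect-match Tm = 2(7) + 4(13) = 14 + 52 = 66°C
Mismatches (positions where the bases are not complementary): 2 (at positions 6, 11)
Effective Tm = 66 − 2×5 = 66 − 10 = 56°C

56°C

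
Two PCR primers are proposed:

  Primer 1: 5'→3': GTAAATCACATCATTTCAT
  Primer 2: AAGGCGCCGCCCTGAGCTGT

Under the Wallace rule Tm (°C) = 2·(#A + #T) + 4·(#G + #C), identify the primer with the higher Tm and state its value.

Primer 2, 68°C

Primer 1: A+T=14, G+C=5 → Tm = 2(14)+4(5) = 48°C
Primer 2: A+T=6, G+C=14 → Tm = 2(6)+4(14) = 68°C
48°C vs 68°C → primer 2 is higher.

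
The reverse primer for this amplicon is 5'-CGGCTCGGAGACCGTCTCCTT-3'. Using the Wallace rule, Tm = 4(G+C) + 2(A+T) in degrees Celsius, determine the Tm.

Base counts: G=6, T=5, C=8, A=2
A+T = 7, G+C = 14
Tm = 2×7 + 4×14 = 70°C

70°C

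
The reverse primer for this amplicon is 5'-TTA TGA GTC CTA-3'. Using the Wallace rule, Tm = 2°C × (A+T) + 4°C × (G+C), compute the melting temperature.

T=5, C=2, G=2, A=3
AT pairs contribute 8, GC pairs contribute 4.
Tm = 4·4 + 2·8 = 16 + 16 = 32°C

32°C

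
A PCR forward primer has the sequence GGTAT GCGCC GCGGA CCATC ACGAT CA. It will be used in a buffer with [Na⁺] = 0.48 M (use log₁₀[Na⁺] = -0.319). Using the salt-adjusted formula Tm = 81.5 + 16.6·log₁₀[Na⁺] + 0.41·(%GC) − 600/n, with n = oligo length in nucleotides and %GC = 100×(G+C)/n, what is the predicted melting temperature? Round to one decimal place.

79.8°C

Length n = 27. Scanning the sequence gives G=8, A=6, C=9, T=4.
G+C = 17, so %GC = 17/27 × 100 = 62.963%
Salt term: 16.6 × (-0.319) = -5.295
GC term: 0.41 × 62.963 = 25.815; length term: −600/27 = −22.222
Tm = 81.5 + (-5.295) + 25.815 − 22.222 = 79.798 → 79.8°C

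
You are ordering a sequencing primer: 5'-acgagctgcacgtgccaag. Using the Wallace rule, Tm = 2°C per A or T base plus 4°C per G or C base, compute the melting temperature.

62°C

Base counts: C=6, G=6, T=2, A=5
AT pairs contribute 7, GC pairs contribute 12.
Tm = 2(7) + 4(12) = 14 + 48 = 62°C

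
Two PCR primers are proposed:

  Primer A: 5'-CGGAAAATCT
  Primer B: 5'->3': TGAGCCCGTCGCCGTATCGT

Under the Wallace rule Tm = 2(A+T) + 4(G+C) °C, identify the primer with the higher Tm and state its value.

Primer A: A+T=6, G+C=4 → Tm = 2(6)+4(4) = 28°C
Primer B: A+T=7, G+C=13 → Tm = 2(7)+4(13) = 66°C
28°C vs 66°C → primer B is higher.

Primer B, 66°C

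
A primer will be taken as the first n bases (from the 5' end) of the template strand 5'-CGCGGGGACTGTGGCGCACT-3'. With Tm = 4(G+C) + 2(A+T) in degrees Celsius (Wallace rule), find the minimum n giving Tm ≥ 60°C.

n = 17

First 16 bases: CGCGGGGACTGTGGCG → Tm = 58°C (< 60°C)
First 17 bases: CGCGGGGACTGTGGCGC → Tm = 62°C (≥ 60°C)
Since every base adds ≥2°C, Tm only increases with n, so the threshold is first crossed at n = 17.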